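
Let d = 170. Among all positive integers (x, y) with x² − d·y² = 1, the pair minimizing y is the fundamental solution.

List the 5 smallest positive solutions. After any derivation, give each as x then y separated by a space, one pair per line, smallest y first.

√170 → a₀=13, period (26); ℓ=1 odd so k=1
i=0: a=13 ⇒ p=13, q=1
i=1: a=26 ⇒ p=339, q=26
→ (339, 26).  Check: 339²=114921, 170·26²=114920, difference 1.
n=2: (339,26)∘(339,26) = (339·339+170·26·26, 339·26+26·339) = (229841,17628)
n=3: (229841,17628)∘(339,26) = (339·229841+170·26·17628, 339·17628+26·229841) = (155831859,11951758)
n=4: (155831859,11951758)∘(339,26) = (339·155831859+170·26·11951758, 339·11951758+26·155831859) = (105653770561,8103274296)
n=5: (105653770561,8103274296)∘(339,26) = (339·105653770561+170·26·8103274296, 339·8103274296+26·105653770561) = (71633100608499,5494008020930)

339 26
229841 17628
155831859 11951758
105653770561 8103274296
71633100608499 5494008020930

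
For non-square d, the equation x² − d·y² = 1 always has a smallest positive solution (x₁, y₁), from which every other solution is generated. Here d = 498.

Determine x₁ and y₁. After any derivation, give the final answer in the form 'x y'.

179777 8056

d=498: √d = [22; 3,6,22,6,3,44] (ℓ=6, even), read p_5/q_5
i=0: a=22 ⇒ p=22, q=1
i=1: a=3 ⇒ p=67, q=3
i=2: a=6 ⇒ p=424, q=19
i=3: a=22 ⇒ p=9395, q=421
i=4: a=6 ⇒ p=56794, q=2545
i=5: a=3 ⇒ p=179777, q=8056
(x₁, y₁) = (179777, 8056);  179777² − 498·8056² = 1 ✓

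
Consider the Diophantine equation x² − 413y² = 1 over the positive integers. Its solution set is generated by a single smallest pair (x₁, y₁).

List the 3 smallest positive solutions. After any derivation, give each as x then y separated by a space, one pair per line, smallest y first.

113399 5580
25718666401 1265532840
5832942102300599 287020317040740

√413 = [20; 3,9,1,4,1,9,3,40, …], period ℓ=8 (even) → k=7
k=0  a_k=20  p_k/q_k = 20/1
…
k=3  a_k=1  p_k/q_k = 630/31
k=4  a_k=4  p_k/q_k = 3089/152
k=5  a_k=1  p_k/q_k = 3719/183
k=6  a_k=9  p_k/q_k = 36560/1799
k=7  a_k=3  p_k/q_k = 113399/5580
(x₁, y₁) = (113399, 5580);  113399² − 413·5580² = 1 ✓
(113399+5580√413)^2 = 25718666401 + 1265532840√413
(113399+5580√413)^3 = 5832942102300599 + 287020317040740√413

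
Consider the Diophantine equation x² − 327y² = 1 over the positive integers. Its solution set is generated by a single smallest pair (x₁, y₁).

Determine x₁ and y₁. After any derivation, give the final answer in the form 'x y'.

217 12

√327 → a₀=18, period (12,36); ℓ=2 even so k=1
step 0: (18, 1)  from 18·(1,0) + (0,1)
step 1: (217, 12)  from 12·(18,1) + (1,0)
→ (217, 12).  Check: 217²=47089, 327·12²=47088, difference 1.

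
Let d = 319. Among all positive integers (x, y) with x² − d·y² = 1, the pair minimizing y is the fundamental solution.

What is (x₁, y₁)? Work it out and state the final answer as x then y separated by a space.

12901780 722361

[17; 1,6,5,1,4,…,6,1,34] for √319; ℓ=14 ⇒ convergent index 13
step 0: (17, 1)  from 17·(1,0) + (0,1)
step 1: (18, 1)  from 1·(17,1) + (1,0)
…
step 6: (11913, 667)  from 3·(3715,208) + (768,43)
…
step 9: (250816, 14043)  from 4·(58797,3292) + (15628,875)
…
step 12: (11102899, 621643)  from 6·(1798881,100718) + (309613,17335)
step 13: (12901780, 722361)  from 1·(11102899,621643) + (1798881,100718)
fundamental: x₁=12901780, y₁=722361  (since 166455927168400 − 319·521805414321 = 1)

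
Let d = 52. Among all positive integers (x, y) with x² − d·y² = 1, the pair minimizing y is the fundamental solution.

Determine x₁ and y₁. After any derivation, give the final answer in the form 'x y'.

[7; 4,1,2,1,4,14] for √52; ℓ=6 ⇒ convergent index 5
k=0  a_k=7  p_k/q_k = 7/1
k=1  a_k=4  p_k/q_k = 29/4
k=2  a_k=1  p_k/q_k = 36/5
k=3  a_k=2  p_k/q_k = 101/14
k=4  a_k=1  p_k/q_k = 137/19
k=5  a_k=4  p_k/q_k = 649/90
→ (649, 90).  Check: 649²=421201, 52·90²=421200, difference 1.

649 90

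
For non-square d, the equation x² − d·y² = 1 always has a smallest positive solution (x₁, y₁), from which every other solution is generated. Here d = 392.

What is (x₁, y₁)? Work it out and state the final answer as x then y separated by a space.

√392 = [19; 1,3,1,38, …], period ℓ=4 (even) → k=3
a_0=19:  p_0=19·1+0=19,  q_0=19·0+1=1
a_1=1:  p_1=1·19+1=20,  q_1=1·1+0=1
a_2=3:  p_2=3·20+19=79,  q_2=3·1+1=4
a_3=1:  p_3=1·79+20=99,  q_3=1·4+1=5
fundamental: x₁=99, y₁=5  (since 9801 − 392·25 = 1)

99 5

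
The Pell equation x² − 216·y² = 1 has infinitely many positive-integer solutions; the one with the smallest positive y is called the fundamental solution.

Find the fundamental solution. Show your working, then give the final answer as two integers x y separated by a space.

[14; 1,2,3,2,1,28] for √216; ℓ=6 ⇒ convergent index 5
i=0: a=14 ⇒ p=14, q=1
i=1: a=1 ⇒ p=15, q=1
i=2: a=2 ⇒ p=44, q=3
i=3: a=3 ⇒ p=147, q=10
i=4: a=2 ⇒ p=338, q=23
i=5: a=1 ⇒ p=485, q=33
(x₁, y₁) = (485, 33);  485² − 216·33² = 1 ✓

485 33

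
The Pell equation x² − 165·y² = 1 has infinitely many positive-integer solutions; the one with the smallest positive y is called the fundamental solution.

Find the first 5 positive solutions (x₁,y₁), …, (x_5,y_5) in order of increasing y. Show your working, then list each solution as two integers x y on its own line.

d=165: √d = [12; 1,5,2,5,1,24] (ℓ=6, even), read p_5/q_5
step 0: (12, 1)  from 12·(1,0) + (0,1)
…
step 2: (77, 6)  from 5·(13,1) + (12,1)
…
step 4: (912, 71)  from 5·(167,13) + (77,6)
step 5: (1079, 84)  from 1·(912,71) + (167,13)
(x₁, y₁) = (1079, 84);  1079² − 165·84² = 1 ✓
(x_2, y_2) = (1079·1079 + 165·84·84, 1079·84 + 84·1079) = (2328481, 181272)
(x_3, y_3) = (1079·2328481 + 165·84·181272, 1079·181272 + 84·2328481) = (5024860919, 391184892)
(x_4, y_4) = (1079·5024860919 + 165·84·391184892, 1079·391184892 + 84·5024860919) = (10843647534721, 844176815664)
(x_5, y_5) = (1079·10843647534721 + 165·84·844176815664, 1079·844176815664 + 84·10843647534721) = (23400586355066999, 1821733177018020)

1079 84
2328481 181272
5024860919 391184892
10843647534721 844176815664
23400586355066999 1821733177018020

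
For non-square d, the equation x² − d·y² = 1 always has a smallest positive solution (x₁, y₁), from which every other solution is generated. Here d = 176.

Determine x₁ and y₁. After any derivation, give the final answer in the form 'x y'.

199 15

[13; 3,1,3,26] for √176; ℓ=4 ⇒ convergent index 3
k=0  a_k=13  p_k/q_k = 13/1
…
k=2  a_k=1  p_k/q_k = 53/4
k=3  a_k=3  p_k/q_k = 199/15
fundamental: x₁=199, y₁=15  (since 39601 − 176·225 = 1)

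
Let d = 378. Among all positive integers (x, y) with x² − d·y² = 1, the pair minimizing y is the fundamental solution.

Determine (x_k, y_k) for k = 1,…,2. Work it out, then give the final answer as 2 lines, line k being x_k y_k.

8749 450
153090001 7874100

√378 = [19; 2,3,1,4,1,3,2,38, …], period ℓ=8 (even) → k=7
a_0=19:  p_0=19·1+0=19,  q_0=19·0+1=1
a_1=2:  p_1=2·19+1=39,  q_1=2·1+0=2
a_2=3:  p_2=3·39+19=136,  q_2=3·2+1=7
…
a_4=4:  p_4=4·175+136=836,  q_4=4·9+7=43
a_5=1:  p_5=1·836+175=1011,  q_5=1·43+9=52
a_6=3:  p_6=3·1011+836=3869,  q_6=3·52+43=199
a_7=2:  p_7=2·3869+1011=8749,  q_7=2·199+52=450
→ (8749, 450).  Check: 8749²=76545001, 378·450²=76545000, difference 1.
n=2: (8749,450)∘(8749,450) = (8749·8749+378·450·450, 8749·450+450·8749) = (153090001,7874100)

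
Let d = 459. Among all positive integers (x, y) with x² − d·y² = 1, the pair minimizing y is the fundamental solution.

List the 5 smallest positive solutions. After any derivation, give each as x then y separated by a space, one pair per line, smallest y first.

√459 → a₀=21, period (2,2,1,4,21,4,1,2,2,42); ℓ=10 even so k=9
i=0: a=21 ⇒ p=21, q=1
…
i=2: a=2 ⇒ p=107, q=5
…
i=6: a=4 ⇒ p=60695, q=2833
…
i=8: a=2 ⇒ p=212079, q=9899
i=9: a=2 ⇒ p=499850, q=23331
(x₁, y₁) = (499850, 23331);  499850² − 459·23331² = 1 ✓
(x_2, y_2) = (499850·499850 + 459·23331·23331, 499850·23331 + 23331·499850) = (499700044999, 23324000700)
(x_3, y_3) = (499850·499700044999 + 459·23331·23324000700, 499850·23324000700 + 23331·499700044999) = (499550134985000450, 23317003499766669)
(x_4, y_4) = (499850·499550134985000450 + 459·23331·23317003499766669, 499850·23317003499766669 + 23331·499550134985000450) = (499400269944005249820001, 23310008398693414998600)
(x_5, y_5) = (499850·499400269944005249820001 + 459·23331·23310008398693414998600, 499850·23310008398693414998600 + 23331·499400269944005249820001) = (499250449862522498110069999250, 23303015396150489970600653331)

499850 23331
499700044999 23324000700
499550134985000450 23317003499766669
499400269944005249820001 23310008398693414998600
499250449862522498110069999250 23303015396150489970600653331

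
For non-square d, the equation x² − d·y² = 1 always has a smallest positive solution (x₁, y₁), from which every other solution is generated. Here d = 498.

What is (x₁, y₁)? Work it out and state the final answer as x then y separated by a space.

√498 = [22; 3,6,22,6,3,44, …], period ℓ=6 (even) → k=5
i=0: a=22 ⇒ p=22, q=1
…
i=2: a=6 ⇒ p=424, q=19
…
i=4: a=6 ⇒ p=56794, q=2545
i=5: a=3 ⇒ p=179777, q=8056
(x₁, y₁) = (179777, 8056);  179777² − 498·8056² = 1 ✓

179777 8056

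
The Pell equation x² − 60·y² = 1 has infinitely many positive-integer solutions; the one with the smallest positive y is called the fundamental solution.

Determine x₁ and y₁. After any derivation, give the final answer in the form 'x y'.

√60 = [7; 1,2,1,14, …], period ℓ=4 (even) → k=3
step 0: (7, 1)  from 7·(1,0) + (0,1)
…
step 2: (23, 3)  from 2·(8,1) + (7,1)
step 3: (31, 4)  from 1·(23,3) + (8,1)
(x₁, y₁) = (31, 4);  31² − 60·4² = 1 ✓

31 4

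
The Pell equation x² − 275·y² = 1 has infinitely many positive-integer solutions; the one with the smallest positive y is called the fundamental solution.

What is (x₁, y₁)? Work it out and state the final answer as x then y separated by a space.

199 12

d=275: √d = [16; 1,1,2,1,1,32] (ℓ=6, even), read p_5/q_5
k=0  a_k=16  p_k/q_k = 16/1
…
k=2  a_k=1  p_k/q_k = 33/2
k=3  a_k=2  p_k/q_k = 83/5
k=4  a_k=1  p_k/q_k = 116/7
k=5  a_k=1  p_k/q_k = 199/12
→ (199, 12).  Check: 199²=39601, 275·12²=39600, difference 1.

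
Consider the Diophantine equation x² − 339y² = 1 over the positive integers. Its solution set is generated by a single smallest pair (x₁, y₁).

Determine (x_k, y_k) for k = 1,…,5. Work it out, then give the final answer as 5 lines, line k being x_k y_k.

97970 5321
19196241799 1042596740
3761311617998090 204286405230279
736991398411349512801 40027878239778270520
144406094600958511920229850 7843062462097867920458521

√339 → a₀=18, period (2,2,2,1,17,1,2,2,2,36); ℓ=10 even so k=9
a_0=18:  p_0=18·1+0=18,  q_0=18·0+1=1
…
a_2=2:  p_2=2·37+18=92,  q_2=2·2+1=5
…
a_4=1:  p_4=1·221+92=313,  q_4=1·12+5=17
a_5=17:  p_5=17·313+221=5542,  q_5=17·17+12=301
…
a_8=2:  p_8=2·17252+5855=40359,  q_8=2·937+318=2192
a_9=2:  p_9=2·40359+17252=97970,  q_9=2·2192+937=5321
(x₁, y₁) = (97970, 5321);  97970² − 339·5321² = 1 ✓
n=2: (97970,5321)∘(97970,5321) = (97970·97970+339·5321·5321, 97970·5321+5321·97970) = (19196241799,1042596740)
n=3: (19196241799,1042596740)∘(97970,5321) = (97970·19196241799+339·5321·1042596740, 97970·1042596740+5321·19196241799) = (3761311617998090,204286405230279)
n=4: (3761311617998090,204286405230279)∘(97970,5321) = (97970·3761311617998090+339·5321·204286405230279, 97970·204286405230279+5321·3761311617998090) = (736991398411349512801,40027878239778270520)
n=5: (736991398411349512801,40027878239778270520)∘(97970,5321) = (97970·736991398411349512801+339·5321·40027878239778270520, 97970·40027878239778270520+5321·736991398411349512801) = (144406094600958511920229850,7843062462097867920458521)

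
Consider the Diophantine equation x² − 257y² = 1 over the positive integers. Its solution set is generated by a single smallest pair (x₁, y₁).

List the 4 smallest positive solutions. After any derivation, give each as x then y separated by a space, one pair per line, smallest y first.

513 32
526337 32832
540021249 33685600
554061275137 34561392768

√257 = [16; 32, …], period ℓ=1 (odd) → k=1
a_0=16:  p_0=16·1+0=16,  q_0=16·0+1=1
a_1=32:  p_1=32·16+1=513,  q_1=32·1+0=32
fundamental: x₁=513, y₁=32  (since 263169 − 257·1024 = 1)
(x_2, y_2) = (513·513 + 257·32·32, 513·32 + 32·513) = (526337, 32832)
(x_3, y_3) = (513·526337 + 257·32·32832, 513·32832 + 32·526337) = (540021249, 33685600)
(x_4, y_4) = (513·540021249 + 257·32·33685600, 513·33685600 + 32·540021249) = (554061275137, 34561392768)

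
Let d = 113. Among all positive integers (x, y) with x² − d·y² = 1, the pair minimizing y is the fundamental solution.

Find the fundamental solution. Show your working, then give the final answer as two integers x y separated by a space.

1204353 113296

[10; 1,1,1,2,2,1,1,1,20] for √113; ℓ=9 ⇒ convergent index 17
step 0: (10, 1)  from 10·(1,0) + (0,1)
…
step 2: (21, 2)  from 1·(11,1) + (10,1)
step 3: (32, 3)  from 1·(21,2) + (11,1)
…
step 5: (202, 19)  from 2·(85,8) + (32,3)
step 6: (287, 27)  from 1·(202,19) + (85,8)
…
step 8: (776, 73)  from 1·(489,46) + (287,27)
step 9: (16009, 1506)  from 20·(776,73) + (489,46)
step 10: (16785, 1579)  from 1·(16009,1506) + (776,73)
…
step 12: (49579, 4664)  from 1·(32794,3085) + (16785,1579)
step 13: (131952, 12413)  from 2·(49579,4664) + (32794,3085)
…
step 16: (758918, 71393)  from 1·(445435,41903) + (313483,29490)
step 17: (1204353, 113296)  from 1·(758918,71393) + (445435,41903)
→ (1204353, 113296).  Check: 1204353²=1450466148609, 113·113296²=1450466148608, difference 1.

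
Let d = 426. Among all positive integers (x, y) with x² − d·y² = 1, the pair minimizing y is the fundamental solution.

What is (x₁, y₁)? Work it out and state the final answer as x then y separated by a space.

88751 4300

d=426: √d = [20; 1,1,1,3,2,6,2,3,1,1,1,40] (ℓ=12, even), read p_11/q_11
a_0=20:  p_0=20·1+0=20,  q_0=20·0+1=1
…
a_2=1:  p_2=1·21+20=41,  q_2=1·1+1=2
…
a_4=3:  p_4=3·62+41=227,  q_4=3·3+2=11
a_5=2:  p_5=2·227+62=516,  q_5=2·11+3=25
a_6=6:  p_6=6·516+227=3323,  q_6=6·25+11=161
…
a_8=3:  p_8=3·7162+3323=24809,  q_8=3·347+161=1202
a_9=1:  p_9=1·24809+7162=31971,  q_9=1·1202+347=1549
a_10=1:  p_10=1·31971+24809=56780,  q_10=1·1549+1202=2751
a_11=1:  p_11=1·56780+31971=88751,  q_11=1·2751+1549=4300
→ (88751, 4300).  Check: 88751²=7876740001, 426·4300²=7876740000, difference 1.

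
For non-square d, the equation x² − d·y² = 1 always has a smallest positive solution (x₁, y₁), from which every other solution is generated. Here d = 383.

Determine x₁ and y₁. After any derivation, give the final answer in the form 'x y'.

√383 → a₀=19, period (1,1,3,19,3,1,1,38); ℓ=8 even so k=7
step 0: (19, 1)  from 19·(1,0) + (0,1)
step 1: (20, 1)  from 1·(19,1) + (1,0)
…
step 5: (8063, 412)  from 3·(2642,135) + (137,7)
step 6: (10705, 547)  from 1·(8063,412) + (2642,135)
step 7: (18768, 959)  from 1·(10705,547) + (8063,412)
→ (18768, 959).  Check: 18768²=352237824, 383·959²=352237823, difference 1.

18768 959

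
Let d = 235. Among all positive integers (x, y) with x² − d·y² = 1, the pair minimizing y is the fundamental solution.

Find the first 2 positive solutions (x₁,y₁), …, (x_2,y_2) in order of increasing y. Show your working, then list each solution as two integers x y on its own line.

d=235: √d = [15; 3,30] (ℓ=2, even), read p_1/q_1
i=0: a=15 ⇒ p=15, q=1
i=1: a=3 ⇒ p=46, q=3
fundamental: x₁=46, y₁=3  (since 2116 − 235·9 = 1)
(46+3√235)^2 = 4231 + 276√235

46 3
4231 276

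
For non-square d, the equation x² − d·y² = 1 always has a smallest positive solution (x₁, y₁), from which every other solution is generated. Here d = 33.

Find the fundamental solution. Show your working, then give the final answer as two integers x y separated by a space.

23 4

[5; 1,2,1,10] for √33; ℓ=4 ⇒ convergent index 3
step 0: (5, 1)  from 5·(1,0) + (0,1)
…
step 2: (17, 3)  from 2·(6,1) + (5,1)
step 3: (23, 4)  from 1·(17,3) + (6,1)
→ (23, 4).  Check: 23²=529, 33·4²=528, difference 1.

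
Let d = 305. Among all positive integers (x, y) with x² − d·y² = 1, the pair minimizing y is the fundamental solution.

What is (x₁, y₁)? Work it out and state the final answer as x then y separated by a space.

√305 = [17; 2,6,2,34, …], period ℓ=4 (even) → k=3
k=0  a_k=17  p_k/q_k = 17/1
k=1  a_k=2  p_k/q_k = 35/2
k=2  a_k=6  p_k/q_k = 227/13
k=3  a_k=2  p_k/q_k = 489/28
→ (489, 28).  Check: 489²=239121, 305·28²=239120, difference 1.

489 28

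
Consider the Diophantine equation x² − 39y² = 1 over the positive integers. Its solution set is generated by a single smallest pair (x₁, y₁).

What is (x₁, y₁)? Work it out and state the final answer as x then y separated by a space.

√39 → a₀=6, period (4,12); ℓ=2 even so k=1
step 0: (6, 1)  from 6·(1,0) + (0,1)
step 1: (25, 4)  from 4·(6,1) + (1,0)
(x₁, y₁) = (25, 4);  25² − 39·4² = 1 ✓

25 4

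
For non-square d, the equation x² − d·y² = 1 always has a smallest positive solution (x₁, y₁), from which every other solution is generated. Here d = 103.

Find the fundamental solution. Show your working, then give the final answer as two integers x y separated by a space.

d=103: √d = [10; 6,1,2,1,1,9,1,1,2,1,6,20] (ℓ=12, even), read p_11/q_11
i=0: a=10 ⇒ p=10, q=1
…
i=6: a=9 ⇒ p=4567, q=450
…
i=9: a=2 ⇒ p=24266, q=2391
i=10: a=1 ⇒ p=33877, q=3338
i=11: a=6 ⇒ p=227528, q=22419
→ (227528, 22419).  Check: 227528²=51768990784, 103·22419²=51768990783, difference 1.

227528 22419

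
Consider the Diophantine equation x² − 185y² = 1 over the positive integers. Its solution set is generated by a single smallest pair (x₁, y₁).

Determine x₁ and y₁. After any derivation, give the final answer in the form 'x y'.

9249 680

d=185: √d = [13; 1,1,1,1,26] (ℓ=5, odd), read p_9/q_9
step 0: (13, 1)  from 13·(1,0) + (0,1)
…
step 3: (41, 3)  from 1·(27,2) + (14,1)
…
step 6: (1877, 138)  from 1·(1809,133) + (68,5)
…
step 8: (5563, 409)  from 1·(3686,271) + (1877,138)
step 9: (9249, 680)  from 1·(5563,409) + (3686,271)
→ (9249, 680).  Check: 9249²=85544001, 185·680²=85544000, difference 1.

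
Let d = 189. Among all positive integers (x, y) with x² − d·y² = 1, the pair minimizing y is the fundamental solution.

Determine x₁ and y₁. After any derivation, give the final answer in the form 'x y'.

d=189: √d = [13; 1,2,1,26] (ℓ=4, even), read p_3/q_3
i=0: a=13 ⇒ p=13, q=1
i=1: a=1 ⇒ p=14, q=1
i=2: a=2 ⇒ p=41, q=3
i=3: a=1 ⇒ p=55, q=4
fundamental: x₁=55, y₁=4  (since 3025 − 189·16 = 1)

55 4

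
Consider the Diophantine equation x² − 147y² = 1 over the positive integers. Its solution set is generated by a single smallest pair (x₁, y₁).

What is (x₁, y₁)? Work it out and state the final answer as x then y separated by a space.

√147 = [12; 8,24, …], period ℓ=2 (even) → k=1
k=0  a_k=12  p_k/q_k = 12/1
k=1  a_k=8  p_k/q_k = 97/8
(x₁, y₁) = (97, 8);  97² − 147·8² = 1 ✓

97 8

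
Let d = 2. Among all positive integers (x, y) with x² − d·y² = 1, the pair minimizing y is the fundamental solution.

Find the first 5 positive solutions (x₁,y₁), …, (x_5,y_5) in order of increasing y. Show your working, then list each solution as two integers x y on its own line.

[1; 2] for √2; ℓ=1 ⇒ convergent index 1
k=0  a_k=1  p_k/q_k = 1/1
k=1  a_k=2  p_k/q_k = 3/2
(x₁, y₁) = (3, 2);  3² − 2·2² = 1 ✓
(x_2, y_2) = (3·3 + 2·2·2, 3·2 + 2·3) = (17, 12)
(x_3, y_3) = (3·17 + 2·2·12, 3·12 + 2·17) = (99, 70)
(x_4, y_4) = (3·99 + 2·2·70, 3·70 + 2·99) = (577, 408)
(x_5, y_5) = (3·577 + 2·2·408, 3·408 + 2·577) = (3363, 2378)

3 2
17 12
99 70
577 408
3363 2378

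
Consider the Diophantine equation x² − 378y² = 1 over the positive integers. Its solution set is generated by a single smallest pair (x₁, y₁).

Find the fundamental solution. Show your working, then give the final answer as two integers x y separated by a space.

8749 450

d=378: √d = [19; 2,3,1,4,1,3,2,38] (ℓ=8, even), read p_7/q_7
k=0  a_k=19  p_k/q_k = 19/1
k=1  a_k=2  p_k/q_k = 39/2
k=2  a_k=3  p_k/q_k = 136/7
…
k=5  a_k=1  p_k/q_k = 1011/52
k=6  a_k=3  p_k/q_k = 3869/199
k=7  a_k=2  p_k/q_k = 8749/450
→ (8749, 450).  Check: 8749²=76545001, 378·450²=76545000, difference 1.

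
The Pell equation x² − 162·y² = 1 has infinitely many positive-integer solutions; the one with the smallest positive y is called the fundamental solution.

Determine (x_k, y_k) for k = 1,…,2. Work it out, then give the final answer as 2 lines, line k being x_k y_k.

19601 1540
768398401 60371080

d=162: √d = [12; 1,2,1,2,12,2,1,2,1,24] (ℓ=10, even), read p_9/q_9
k=0  a_k=12  p_k/q_k = 12/1
…
k=5  a_k=12  p_k/q_k = 1731/136
…
k=8  a_k=2  p_k/q_k = 14268/1121
k=9  a_k=1  p_k/q_k = 19601/1540
(x₁, y₁) = (19601, 1540);  19601² − 162·1540² = 1 ✓
(19601+1540√162)^2 = 768398401 + 60371080√162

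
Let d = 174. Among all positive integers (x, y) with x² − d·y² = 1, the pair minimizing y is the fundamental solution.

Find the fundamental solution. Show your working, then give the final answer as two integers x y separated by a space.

1451 110

[13; 5,4,5,26] for √174; ℓ=4 ⇒ convergent index 3
k=0  a_k=13  p_k/q_k = 13/1
…
k=2  a_k=4  p_k/q_k = 277/21
k=3  a_k=5  p_k/q_k = 1451/110
(x₁, y₁) = (1451, 110);  1451² − 174·110² = 1 ✓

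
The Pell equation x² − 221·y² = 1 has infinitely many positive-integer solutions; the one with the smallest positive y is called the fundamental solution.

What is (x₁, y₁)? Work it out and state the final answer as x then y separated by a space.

[14; 1,6,2,6,1,28] for √221; ℓ=6 ⇒ convergent index 5
k=0  a_k=14  p_k/q_k = 14/1
k=1  a_k=1  p_k/q_k = 15/1
k=2  a_k=6  p_k/q_k = 104/7
k=3  a_k=2  p_k/q_k = 223/15
k=4  a_k=6  p_k/q_k = 1442/97
k=5  a_k=1  p_k/q_k = 1665/112
fundamental: x₁=1665, y₁=112  (since 2772225 − 221·12544 = 1)

1665 112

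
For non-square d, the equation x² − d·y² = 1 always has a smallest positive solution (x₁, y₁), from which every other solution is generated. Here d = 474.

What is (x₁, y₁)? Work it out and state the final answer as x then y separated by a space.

√474 = [21; 1,3,2,1,1,…,3,1,42, …], period ℓ=14 (even) → k=13
step 0: (21, 1)  from 21·(1,0) + (0,1)
step 1: (22, 1)  from 1·(21,1) + (1,0)
step 2: (87, 4)  from 3·(22,1) + (21,1)
step 3: (196, 9)  from 2·(87,4) + (22,1)
…
step 5: (479, 22)  from 1·(283,13) + (196,9)
step 6: (762, 35)  from 1·(479,22) + (283,13)
step 7: (5051, 232)  from 6·(762,35) + (479,22)
step 8: (5813, 267)  from 1·(5051,232) + (762,35)
step 9: (10864, 499)  from 1·(5813,267) + (5051,232)
step 10: (16677, 766)  from 1·(10864,499) + (5813,267)
step 11: (44218, 2031)  from 2·(16677,766) + (10864,499)
step 12: (149331, 6859)  from 3·(44218,2031) + (16677,766)
step 13: (193549, 8890)  from 1·(149331,6859) + (44218,2031)
→ (193549, 8890).  Check: 193549²=37461215401, 474·8890²=37461215400, difference 1.

193549 8890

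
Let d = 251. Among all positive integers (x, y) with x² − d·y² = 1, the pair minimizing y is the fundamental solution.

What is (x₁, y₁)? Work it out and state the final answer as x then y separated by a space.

3674890 231957

d=251: √d = [15; 1,5,2,1,2,…,5,1,30] (ℓ=14, even), read p_13/q_13
k=0  a_k=15  p_k/q_k = 15/1
k=1  a_k=1  p_k/q_k = 16/1
…
k=3  a_k=2  p_k/q_k = 206/13
k=4  a_k=1  p_k/q_k = 301/19
k=5  a_k=2  p_k/q_k = 808/51
k=6  a_k=2  p_k/q_k = 1917/121
…
k=9  a_k=2  p_k/q_k = 151649/9572
…
k=11  a_k=2  p_k/q_k = 577033/36422
k=12  a_k=5  p_k/q_k = 3097857/195535
k=13  a_k=1  p_k/q_k = 3674890/231957
(x₁, y₁) = (3674890, 231957);  3674890² − 251·231957² = 1 ✓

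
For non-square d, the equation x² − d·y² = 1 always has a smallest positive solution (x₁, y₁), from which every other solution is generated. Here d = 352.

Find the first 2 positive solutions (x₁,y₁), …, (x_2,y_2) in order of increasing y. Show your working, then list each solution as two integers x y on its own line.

√352 = [18; 1,3,5,9,5,3,1,36, …], period ℓ=8 (even) → k=7
k=0  a_k=18  p_k/q_k = 18/1
…
k=6  a_k=3  p_k/q_k = 59118/3151
k=7  a_k=1  p_k/q_k = 77617/4137
→ (77617, 4137).  Check: 77617²=6024398689, 352·4137²=6024398688, difference 1.
n=2: (77617,4137)∘(77617,4137) = (77617·77617+352·4137·4137, 77617·4137+4137·77617) = (12048797377,642203058)

77617 4137
12048797377 642203058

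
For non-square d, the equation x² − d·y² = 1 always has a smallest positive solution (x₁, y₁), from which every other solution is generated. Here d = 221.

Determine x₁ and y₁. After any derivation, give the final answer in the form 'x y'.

1665 112

√221 → a₀=14, period (1,6,2,6,1,28); ℓ=6 even so k=5
a_0=14:  p_0=14·1+0=14,  q_0=14·0+1=1
…
a_4=6:  p_4=6·223+104=1442,  q_4=6·15+7=97
a_5=1:  p_5=1·1442+223=1665,  q_5=1·97+15=112
(x₁, y₁) = (1665, 112);  1665² − 221·112² = 1 ✓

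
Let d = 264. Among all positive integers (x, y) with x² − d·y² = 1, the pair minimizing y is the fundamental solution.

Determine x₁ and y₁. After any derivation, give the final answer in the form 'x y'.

65 4

√264 → a₀=16, period (4,32); ℓ=2 even so k=1
k=0  a_k=16  p_k/q_k = 16/1
k=1  a_k=4  p_k/q_k = 65/4
fundamental: x₁=65, y₁=4  (since 4225 − 264·16 = 1)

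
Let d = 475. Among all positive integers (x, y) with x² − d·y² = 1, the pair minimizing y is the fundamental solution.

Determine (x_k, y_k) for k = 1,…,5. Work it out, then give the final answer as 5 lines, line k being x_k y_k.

57799 2652
6681448801 306565896
772362118440199 35438404443156
89283516160768675201 4096608676513381392
10320995900380175197444999 473559769752155457709260

√475 → a₀=21, period (1,3,1,6,2,6,1,3,1,42); ℓ=10 even so k=9
a_0=21:  p_0=21·1+0=21,  q_0=21·0+1=1
a_1=1:  p_1=1·21+1=22,  q_1=1·1+0=1
…
a_3=1:  p_3=1·87+22=109,  q_3=1·4+1=5
a_4=6:  p_4=6·109+87=741,  q_4=6·5+4=34
…
a_7=1:  p_7=1·10287+1591=11878,  q_7=1·472+73=545
a_8=3:  p_8=3·11878+10287=45921,  q_8=3·545+472=2107
a_9=1:  p_9=1·45921+11878=57799,  q_9=1·2107+545=2652
(x₁, y₁) = (57799, 2652);  57799² − 475·2652² = 1 ✓
n=2: (57799,2652)∘(57799,2652) = (57799·57799+475·2652·2652, 57799·2652+2652·57799) = (6681448801,306565896)
n=3: (6681448801,306565896)∘(57799,2652) = (57799·6681448801+475·2652·306565896, 57799·306565896+2652·6681448801) = (772362118440199,35438404443156)
n=4: (772362118440199,35438404443156)∘(57799,2652) = (57799·772362118440199+475·2652·35438404443156, 57799·35438404443156+2652·772362118440199) = (89283516160768675201,4096608676513381392)
n=5: (89283516160768675201,4096608676513381392)∘(57799,2652) = (57799·89283516160768675201+475·2652·4096608676513381392, 57799·4096608676513381392+2652·89283516160768675201) = (10320995900380175197444999,473559769752155457709260)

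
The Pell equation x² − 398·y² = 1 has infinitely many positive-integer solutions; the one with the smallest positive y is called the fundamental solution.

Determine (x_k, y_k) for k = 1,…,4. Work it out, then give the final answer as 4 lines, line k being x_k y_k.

399 20
318401 15960
254083599 12736060
202758393601 10163359920

d=398: √d = [19; 1,18,1,38] (ℓ=4, even), read p_3/q_3
step 0: (19, 1)  from 19·(1,0) + (0,1)
step 1: (20, 1)  from 1·(19,1) + (1,0)
step 2: (379, 19)  from 18·(20,1) + (19,1)
step 3: (399, 20)  from 1·(379,19) + (20,1)
→ (399, 20).  Check: 399²=159201, 398·20²=159200, difference 1.
(x_2, y_2) = (399·399 + 398·20·20, 399·20 + 20·399) = (318401, 15960)
(x_3, y_3) = (399·318401 + 398·20·15960, 399·15960 + 20·318401) = (254083599, 12736060)
(x_4, y_4) = (399·254083599 + 398·20·12736060, 399·12736060 + 20·254083599) = (202758393601, 10163359920)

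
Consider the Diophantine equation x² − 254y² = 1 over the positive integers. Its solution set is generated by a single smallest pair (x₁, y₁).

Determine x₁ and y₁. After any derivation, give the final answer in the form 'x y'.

255 16

√254 → a₀=15, period (1,14,1,30); ℓ=4 even so k=3
i=0: a=15 ⇒ p=15, q=1
…
i=2: a=14 ⇒ p=239, q=15
i=3: a=1 ⇒ p=255, q=16
→ (255, 16).  Check: 255²=65025, 254·16²=65024, difference 1.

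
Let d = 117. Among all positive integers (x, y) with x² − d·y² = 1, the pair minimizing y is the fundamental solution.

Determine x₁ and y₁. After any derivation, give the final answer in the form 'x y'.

d=117: √d = [10; 1,4,2,4,1,20] (ℓ=6, even), read p_5/q_5
step 0: (10, 1)  from 10·(1,0) + (0,1)
…
step 3: (119, 11)  from 2·(54,5) + (11,1)
step 4: (530, 49)  from 4·(119,11) + (54,5)
step 5: (649, 60)  from 1·(530,49) + (119,11)
→ (649, 60).  Check: 649²=421201, 117·60²=421200, difference 1.

649 60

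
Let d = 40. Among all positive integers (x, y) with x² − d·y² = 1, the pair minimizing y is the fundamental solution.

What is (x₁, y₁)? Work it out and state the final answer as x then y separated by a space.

19 3

d=40: √d = [6; 3,12] (ℓ=2, even), read p_1/q_1
step 0: (6, 1)  from 6·(1,0) + (0,1)
step 1: (19, 3)  from 3·(6,1) + (1,0)
fundamental: x₁=19, y₁=3  (since 361 − 40·9 = 1)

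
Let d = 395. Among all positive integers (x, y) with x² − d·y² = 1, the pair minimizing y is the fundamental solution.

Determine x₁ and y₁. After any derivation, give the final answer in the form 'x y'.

159 8

d=395: √d = [19; 1,6,1,38] (ℓ=4, even), read p_3/q_3
k=0  a_k=19  p_k/q_k = 19/1
k=1  a_k=1  p_k/q_k = 20/1
k=2  a_k=6  p_k/q_k = 139/7
k=3  a_k=1  p_k/q_k = 159/8
(x₁, y₁) = (159, 8);  159² − 395·8² = 1 ✓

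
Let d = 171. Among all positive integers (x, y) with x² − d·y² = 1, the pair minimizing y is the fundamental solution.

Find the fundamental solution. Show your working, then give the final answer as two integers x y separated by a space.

√171 = [13; 13,26, …], period ℓ=2 (even) → k=1
step 0: (13, 1)  from 13·(1,0) + (0,1)
step 1: (170, 13)  from 13·(13,1) + (1,0)
→ (170, 13).  Check: 170²=28900, 171·13²=28899, difference 1.

170 13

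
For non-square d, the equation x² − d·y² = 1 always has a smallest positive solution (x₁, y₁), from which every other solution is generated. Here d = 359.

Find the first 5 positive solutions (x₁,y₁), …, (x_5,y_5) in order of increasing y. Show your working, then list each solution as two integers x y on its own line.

360 19
259199 13680
186622920 9849581
134368243201 7091684640
96744948481800 5106003091219

√359 → a₀=18, period (1,17,1,36); ℓ=4 even so k=3
step 0: (18, 1)  from 18·(1,0) + (0,1)
step 1: (19, 1)  from 1·(18,1) + (1,0)
step 2: (341, 18)  from 17·(19,1) + (18,1)
step 3: (360, 19)  from 1·(341,18) + (19,1)
→ (360, 19).  Check: 360²=129600, 359·19²=129599, difference 1.
(360+19√359)^2 = 259199 + 13680√359
(360+19√359)^3 = 186622920 + 9849581√359
(360+19√359)^4 = 134368243201 + 7091684640√359
(360+19√359)^5 = 96744948481800 + 5106003091219√359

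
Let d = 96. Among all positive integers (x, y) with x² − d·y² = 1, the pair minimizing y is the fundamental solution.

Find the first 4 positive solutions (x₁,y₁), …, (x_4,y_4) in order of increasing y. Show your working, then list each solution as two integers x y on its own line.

49 5
4801 490
470449 48015
46099201 4704980

√96 = [9; 1,3,1,18, …], period ℓ=4 (even) → k=3
i=0: a=9 ⇒ p=9, q=1
i=1: a=1 ⇒ p=10, q=1
i=2: a=3 ⇒ p=39, q=4
i=3: a=1 ⇒ p=49, q=5
→ (49, 5).  Check: 49²=2401, 96·5²=2400, difference 1.
(49+5√96)^2 = 4801 + 490√96
(49+5√96)^3 = 470449 + 48015√96
(49+5√96)^4 = 46099201 + 4704980√96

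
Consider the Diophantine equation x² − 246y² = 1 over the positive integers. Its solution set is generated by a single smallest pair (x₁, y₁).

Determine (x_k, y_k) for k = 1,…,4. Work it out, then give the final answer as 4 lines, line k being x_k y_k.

88805 5662
15772656049 1005627820
2801381440774085 178609557104538
497553357680112580801 31722843436331366360

d=246: √d = [15; 1,2,5,1,14,1,5,2,1,30] (ℓ=10, even), read p_9/q_9
i=0: a=15 ⇒ p=15, q=1
i=1: a=1 ⇒ p=16, q=1
i=2: a=2 ⇒ p=47, q=3
i=3: a=5 ⇒ p=251, q=16
i=4: a=1 ⇒ p=298, q=19
i=5: a=14 ⇒ p=4423, q=282
…
i=7: a=5 ⇒ p=28028, q=1787
i=8: a=2 ⇒ p=60777, q=3875
i=9: a=1 ⇒ p=88805, q=5662
fundamental: x₁=88805, y₁=5662  (since 7886328025 − 246·32058244 = 1)
n=2: (88805,5662)∘(88805,5662) = (88805·88805+246·5662·5662, 88805·5662+5662·88805) = (15772656049,1005627820)
n=3: (15772656049,1005627820)∘(88805,5662) = (88805·15772656049+246·5662·1005627820, 88805·1005627820+5662·15772656049) = (2801381440774085,178609557104538)
n=4: (2801381440774085,178609557104538)∘(88805,5662) = (88805·2801381440774085+246·5662·178609557104538, 88805·178609557104538+5662·2801381440774085) = (497553357680112580801,31722843436331366360)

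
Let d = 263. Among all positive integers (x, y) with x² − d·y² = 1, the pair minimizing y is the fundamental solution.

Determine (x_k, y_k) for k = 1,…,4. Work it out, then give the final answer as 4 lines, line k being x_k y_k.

√263 = [16; 4,1,1,1,1,15,1,1,1,1,4,32, …], period ℓ=12 (even) → k=11
step 0: (16, 1)  from 16·(1,0) + (0,1)
step 1: (65, 4)  from 4·(16,1) + (1,0)
step 2: (81, 5)  from 1·(65,4) + (16,1)
step 3: (146, 9)  from 1·(81,5) + (65,4)
…
step 7: (6195, 382)  from 1·(5822,359) + (373,23)
…
step 9: (18212, 1123)  from 1·(12017,741) + (6195,382)
step 10: (30229, 1864)  from 1·(18212,1123) + (12017,741)
step 11: (139128, 8579)  from 4·(30229,1864) + (18212,1123)
fundamental: x₁=139128, y₁=8579  (since 19356600384 − 263·73599241 = 1)
k=2:  x_2 = 139128·139128+263·8579·8579 = 38713200767,  y_2 = 139128·8579+8579·139128 = 2387158224
k=3:  x_3 = 139128·38713200767+263·8579·2387158224 = 10772180392483224,  y_3 = 139128·2387158224+8579·38713200767 = 664241098768765
k=4:  x_4 = 139128·10772180392483224+263·8579·664241098768765 = 2997423827252098776577,  y_4 = 139128·664241098768765+8579·10772180392483224 = 184829071176614315616

139128 8579
38713200767 2387158224
10772180392483224 664241098768765
2997423827252098776577 184829071176614315616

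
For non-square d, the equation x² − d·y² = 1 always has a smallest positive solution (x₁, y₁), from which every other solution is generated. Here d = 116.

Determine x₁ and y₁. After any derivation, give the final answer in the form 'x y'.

9801 910

d=116: √d = [10; 1,3,2,1,4,1,2,3,1,20] (ℓ=10, even), read p_9/q_9
k=0  a_k=10  p_k/q_k = 10/1
k=1  a_k=1  p_k/q_k = 11/1
k=2  a_k=3  p_k/q_k = 43/4
k=3  a_k=2  p_k/q_k = 97/9
k=4  a_k=1  p_k/q_k = 140/13
k=5  a_k=4  p_k/q_k = 657/61
k=6  a_k=1  p_k/q_k = 797/74
k=7  a_k=2  p_k/q_k = 2251/209
k=8  a_k=3  p_k/q_k = 7550/701
k=9  a_k=1  p_k/q_k = 9801/910
fundamental: x₁=9801, y₁=910  (since 96059601 − 116·828100 = 1)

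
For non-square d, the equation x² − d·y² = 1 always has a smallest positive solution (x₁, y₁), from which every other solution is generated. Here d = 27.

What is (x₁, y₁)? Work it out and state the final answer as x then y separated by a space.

26 5

√27 = [5; 5,10, …], period ℓ=2 (even) → k=1
i=0: a=5 ⇒ p=5, q=1
i=1: a=5 ⇒ p=26, q=5
→ (26, 5).  Check: 26²=676, 27·5²=675, difference 1.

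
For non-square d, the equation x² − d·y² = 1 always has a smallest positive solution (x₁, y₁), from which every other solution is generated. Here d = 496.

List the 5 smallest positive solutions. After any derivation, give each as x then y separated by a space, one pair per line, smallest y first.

4620799 207480
42703566796801 1917446753040
394649197502177907199 17720272078000750440
3647189234337689639247667201 163763630995505661818050080
33705856733676329245494460531519999 1513437644680785412974289982477400

d=496: √d = [22; 3,1,2,4,1,…,1,3,44] (ℓ=16, even), read p_15/q_15
k=0  a_k=22  p_k/q_k = 22/1
k=1  a_k=3  p_k/q_k = 67/3
k=2  a_k=1  p_k/q_k = 89/4
…
k=4  a_k=4  p_k/q_k = 1069/48
k=5  a_k=1  p_k/q_k = 1314/59
k=6  a_k=1  p_k/q_k = 2383/107
k=7  a_k=2  p_k/q_k = 6080/273
k=8  a_k=2  p_k/q_k = 14543/653
…
k=10  a_k=1  p_k/q_k = 49709/2232
k=11  a_k=1  p_k/q_k = 84875/3811
…
k=14  a_k=1  p_k/q_k = 1252502/56239
k=15  a_k=3  p_k/q_k = 4620799/207480
→ (4620799, 207480).  Check: 4620799²=21351783398401, 496·207480²=21351783398400, difference 1.
k=2:  x_2 = 4620799·4620799+496·207480·207480 = 42703566796801,  y_2 = 4620799·207480+207480·4620799 = 1917446753040
k=3:  x_3 = 4620799·42703566796801+496·207480·1917446753040 = 394649197502177907199,  y_3 = 4620799·1917446753040+207480·42703566796801 = 17720272078000750440
k=4:  x_4 = 4620799·394649197502177907199+496·207480·17720272078000750440 = 3647189234337689639247667201,  y_4 = 4620799·17720272078000750440+207480·394649197502177907199 = 163763630995505661818050080
k=5:  x_5 = 4620799·3647189234337689639247667201+496·207480·163763630995505661818050080 = 33705856733676329245494460531519999,  y_5 = 4620799·163763630995505661818050080+207480·3647189234337689639247667201 = 1513437644680785412974289982477400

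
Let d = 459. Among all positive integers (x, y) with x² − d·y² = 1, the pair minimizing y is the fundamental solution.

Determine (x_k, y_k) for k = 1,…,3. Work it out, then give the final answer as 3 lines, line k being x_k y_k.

499850 23331
499700044999 23324000700
499550134985000450 23317003499766669

[21; 2,2,1,4,21,4,1,2,2,42] for √459; ℓ=10 ⇒ convergent index 9
step 0: (21, 1)  from 21·(1,0) + (0,1)
…
step 4: (707, 33)  from 4·(150,7) + (107,5)
step 5: (14997, 700)  from 21·(707,33) + (150,7)
…
step 7: (75692, 3533)  from 1·(60695,2833) + (14997,700)
step 8: (212079, 9899)  from 2·(75692,3533) + (60695,2833)
step 9: (499850, 23331)  from 2·(212079,9899) + (75692,3533)
fundamental: x₁=499850, y₁=23331  (since 249850022500 − 459·544335561 = 1)
(x_2, y_2) = (499850·499850 + 459·23331·23331, 499850·23331 + 23331·499850) = (499700044999, 23324000700)
(x_3, y_3) = (499850·499700044999 + 459·23331·23324000700, 499850·23324000700 + 23331·499700044999) = (499550134985000450, 23317003499766669)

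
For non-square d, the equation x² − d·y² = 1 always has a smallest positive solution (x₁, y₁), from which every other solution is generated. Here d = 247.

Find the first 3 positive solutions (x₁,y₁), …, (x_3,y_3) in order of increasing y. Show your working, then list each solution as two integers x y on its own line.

√247 = [15; 1,2,1,1,9,1,9,1,1,2,1,30, …], period ℓ=12 (even) → k=11
i=0: a=15 ⇒ p=15, q=1
…
i=4: a=1 ⇒ p=110, q=7
…
i=8: a=1 ⇒ p=12683, q=807
…
i=10: a=2 ⇒ p=61089, q=3887
i=11: a=1 ⇒ p=85292, q=5427
→ (85292, 5427).  Check: 85292²=7274725264, 247·5427²=7274725263, difference 1.
n=2: (85292,5427)∘(85292,5427) = (85292·85292+247·5427·5427, 85292·5427+5427·85292) = (14549450527,925759368)
n=3: (14549450527,925759368)∘(85292,5427) = (85292·14549450527+247·5427·925759368, 85292·925759368+5427·14549450527) = (2481903468612476,157919736025485)

85292 5427
14549450527 925759368
2481903468612476 157919736025485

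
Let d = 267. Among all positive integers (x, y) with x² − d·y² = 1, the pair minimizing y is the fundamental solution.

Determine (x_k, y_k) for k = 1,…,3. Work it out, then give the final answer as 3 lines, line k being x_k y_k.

2402 147
11539207 706188
55434348026 3392527005

[16; 2,1,15,1,2,32] for √267; ℓ=6 ⇒ convergent index 5
a_0=16:  p_0=16·1+0=16,  q_0=16·0+1=1
…
a_4=1:  p_4=1·768+49=817,  q_4=1·47+3=50
a_5=2:  p_5=2·817+768=2402,  q_5=2·50+47=147
fundamental: x₁=2402, y₁=147  (since 5769604 − 267·21609 = 1)
(2402+147√267)^2 = 11539207 + 706188√267
(2402+147√267)^3 = 55434348026 + 3392527005√267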